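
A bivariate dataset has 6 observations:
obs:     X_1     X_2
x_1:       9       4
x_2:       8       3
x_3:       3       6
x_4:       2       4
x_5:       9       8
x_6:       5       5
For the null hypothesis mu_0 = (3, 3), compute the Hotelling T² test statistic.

Step 1 — sample mean vector:
  mean(X_1) = (9 + 8 + 3 + 2 + 9 + 5) / 6 = 36/6 = 6
  mean(X_2) = (4 + 3 + 6 + 4 + 8 + 5) / 6 = 30/6 = 5
  x̄ = (6, 5),  deviation x̄ - mu_0 = (6, 5) - (3, 3) = (3, 2).

Step 2 — sample covariance matrix, S[i,j] = (1/(n-1)) · Σ_k (x_{k,i} - mean_i) · (x_{k,j} - mean_j), divisor n-1 = 5:
  S[X_1,X_1] = ((3)·(3) + (2)·(2) + (-3)·(-3) + (-4)·(-4) + (3)·(3) + (-1)·(-1)) / 5 = 48/5 = 9.6
  S[X_1,X_2] = ((3)·(-1) + (2)·(-2) + (-3)·(1) + (-4)·(-1) + (3)·(3) + (-1)·(0)) / 5 = 3/5 = 0.6
  S[X_2,X_2] = ((-1)·(-1) + (-2)·(-2) + (1)·(1) + (-1)·(-1) + (3)·(3) + (0)·(0)) / 5 = 16/5 = 3.2
  S = [[9.6, 0.6],
 [0.6, 3.2]].

Step 3 — invert S. det(S) = 9.6·3.2 - (0.6)² = 30.36.
  S^{-1} = (1/det) · [[d, -b], [-b, a]] = [[0.1054, -0.0198],
 [-0.0198, 0.3162]].

Step 4 — quadratic form (x̄ - mu_0)^T · S^{-1} · (x̄ - mu_0):
  S^{-1} · (x̄ - mu_0) = (0.2767, 0.5731),
  (x̄ - mu_0)^T · [...] = (3)·(0.2767) + (2)·(0.5731) = 1.9763.

Step 5 — scale by n: T² = 6 · 1.9763 = 11.8577.

T² ≈ 11.8577


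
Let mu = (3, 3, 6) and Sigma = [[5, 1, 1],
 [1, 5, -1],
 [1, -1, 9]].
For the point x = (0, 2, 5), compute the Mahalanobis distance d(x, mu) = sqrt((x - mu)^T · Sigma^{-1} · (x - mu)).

Step 1 — centre the observation: (x - mu) = (-3, -1, -1).

Step 2 — invert Sigma (cofactor / det for 3×3, or solve directly):
  Sigma^{-1} = [[0.2157, -0.049, -0.0294],
 [-0.049, 0.2157, 0.0294],
 [-0.0294, 0.0294, 0.1176]].

Step 3 — form the quadratic (x - mu)^T · Sigma^{-1} · (x - mu):
  Sigma^{-1} · (x - mu) = (-0.5686, -0.098, -0.0588).
  (x - mu)^T · [Sigma^{-1} · (x - mu)] = (-3)·(-0.5686) + (-1)·(-0.098) + (-1)·(-0.0588) = 1.8627.

Step 4 — take square root: d = √(1.8627) ≈ 1.3648.

d(x, mu) = √(1.8627) ≈ 1.3648


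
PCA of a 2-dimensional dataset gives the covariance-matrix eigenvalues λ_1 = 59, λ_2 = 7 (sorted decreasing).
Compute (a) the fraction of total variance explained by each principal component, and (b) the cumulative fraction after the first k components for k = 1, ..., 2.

Step 1 — total variance = trace(Sigma) = Σ λ_i = 59 + 7 = 66.

Step 2 — fraction explained by component i = λ_i / Σ λ:
  PC1: 59/66 = 0.8939
  PC2: 7/66 = 0.1061

Step 3 — cumulative fraction after k components = (λ_1 + ... + λ_k) / Σ λ:
  k = 1: 59/66 = 0.8939
  k = 2: (59 + 7)/66 = 66/66 = 1

Summary (fraction, with percent):

explained: PC1 0.8939 (89.39%), PC2 0.1061 (10.61%);  cumulative: 0.8939, 1


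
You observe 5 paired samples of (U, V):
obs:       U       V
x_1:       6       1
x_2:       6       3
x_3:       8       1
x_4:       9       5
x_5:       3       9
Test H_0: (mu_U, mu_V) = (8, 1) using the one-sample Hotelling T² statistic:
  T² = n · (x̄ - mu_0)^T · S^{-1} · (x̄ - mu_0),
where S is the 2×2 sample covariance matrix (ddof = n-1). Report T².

Step 1 — sample mean vector:
  mean(U) = (6 + 6 + 8 + 9 + 3) / 5 = 32/5 = 6.4
  mean(V) = (1 + 3 + 1 + 5 + 9) / 5 = 19/5 = 3.8
  x̄ = (6.4, 3.8),  deviation x̄ - mu_0 = (6.4, 3.8) - (8, 1) = (-1.6, 2.8).

Step 2 — sample covariance matrix, S[i,j] = (1/(n-1)) · Σ_k (x_{k,i} - mean_i) · (x_{k,j} - mean_j), divisor n-1 = 4:
  S[U,U] = ((-0.4)·(-0.4) + (-0.4)·(-0.4) + (1.6)·(1.6) + (2.6)·(2.6) + (-3.4)·(-3.4)) / 4 = 21.2/4 = 5.3
  S[U,V] = ((-0.4)·(-2.8) + (-0.4)·(-0.8) + (1.6)·(-2.8) + (2.6)·(1.2) + (-3.4)·(5.2)) / 4 = -17.6/4 = -4.4
  S[V,V] = ((-2.8)·(-2.8) + (-0.8)·(-0.8) + (-2.8)·(-2.8) + (1.2)·(1.2) + (5.2)·(5.2)) / 4 = 44.8/4 = 11.2
  S = [[5.3, -4.4],
 [-4.4, 11.2]].

Step 3 — invert S. det(S) = 5.3·11.2 - (-4.4)² = 40.
  S^{-1} = (1/det) · [[d, -b], [-b, a]] = [[0.28, 0.11],
 [0.11, 0.1325]].

Step 4 — quadratic form (x̄ - mu_0)^T · S^{-1} · (x̄ - mu_0):
  S^{-1} · (x̄ - mu_0) = (-0.14, 0.195),
  (x̄ - mu_0)^T · [...] = (-1.6)·(-0.14) + (2.8)·(0.195) = 0.77.

Step 5 — scale by n: T² = 5 · 0.77 = 3.85.

T² ≈ 3.85


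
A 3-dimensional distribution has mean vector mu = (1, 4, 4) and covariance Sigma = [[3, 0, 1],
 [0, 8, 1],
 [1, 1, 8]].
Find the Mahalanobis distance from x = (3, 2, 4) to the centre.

Step 1 — centre the observation: (x - mu) = (2, -2, 0).

Step 2 — invert Sigma (cofactor / det for 3×3, or solve directly):
  Sigma^{-1} = [[0.3481, 0.0055, -0.0442],
 [0.0055, 0.1271, -0.0166],
 [-0.0442, -0.0166, 0.1326]].

Step 3 — form the quadratic (x - mu)^T · Sigma^{-1} · (x - mu):
  Sigma^{-1} · (x - mu) = (0.6851, -0.2431, -0.0552).
  (x - mu)^T · [Sigma^{-1} · (x - mu)] = (2)·(0.6851) + (-2)·(-0.2431) + (0)·(-0.0552) = 1.8564.

Step 4 — take square root: d = √(1.8564) ≈ 1.3625.

d(x, mu) = √(1.8564) ≈ 1.3625


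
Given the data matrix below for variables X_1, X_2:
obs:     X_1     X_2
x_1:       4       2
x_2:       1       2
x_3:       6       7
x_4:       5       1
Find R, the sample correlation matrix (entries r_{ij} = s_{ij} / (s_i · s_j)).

Step 1 — column means:
  mean(X_1) = (4 + 1 + 6 + 5) / 4 = 16/4 = 4
  mean(X_2) = (2 + 2 + 7 + 1) / 4 = 12/4 = 3

Step 2 — sample variances and covariances s[i,j] = (1/(n-1)) · Σ_k (x_{k,i} - mean_i) · (x_{k,j} - mean_j), with n-1 = 3:
  s[X_1,X_1] = ((0)·(0) + (-3)·(-3) + (2)·(2) + (1)·(1)) / 3 = 14/3 = 4.6667
  s[X_1,X_2] = ((0)·(-1) + (-3)·(-1) + (2)·(4) + (1)·(-2)) / 3 = 9/3 = 3
  s[X_2,X_2] = ((-1)·(-1) + (-1)·(-1) + (4)·(4) + (-2)·(-2)) / 3 = 22/3 = 7.3333
  Sample standard deviations s_i = √(s[i,i]):
  s(X_1) = √(4.6667) = 2.1602
  s(X_2) = √(7.3333) = 2.708

Step 3 — r_{ij} = s_{ij} / (s_i · s_j):
  r[X_1,X_1] = 1 (diagonal).
  r[X_1,X_2] = 3 / (2.1602 · 2.708) = 3 / 5.85 = 0.5128
  r[X_2,X_2] = 1 (diagonal).

R is symmetric with unit diagonal. Assembling:

R = [[1, 0.5128],
 [0.5128, 1]]


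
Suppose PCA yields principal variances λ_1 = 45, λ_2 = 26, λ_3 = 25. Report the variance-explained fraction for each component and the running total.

Step 1 — total variance = trace(Sigma) = Σ λ_i = 45 + 26 + 25 = 96.

Step 2 — fraction explained by component i = λ_i / Σ λ:
  PC1: 45/96 = 0.4688
  PC2: 26/96 = 0.2708
  PC3: 25/96 = 0.2604

Step 3 — cumulative fraction after k components = (λ_1 + ... + λ_k) / Σ λ:
  k = 1: 45/96 = 0.4688
  k = 2: (45 + 26)/96 = 71/96 = 0.7396
  k = 3: (45 + 26 + 25)/96 = 96/96 = 1

Summary (fraction, with percent):

explained: PC1 0.4688 (46.88%), PC2 0.2708 (27.08%), PC3 0.2604 (26.04%);  cumulative: 0.4688, 0.7396, 1


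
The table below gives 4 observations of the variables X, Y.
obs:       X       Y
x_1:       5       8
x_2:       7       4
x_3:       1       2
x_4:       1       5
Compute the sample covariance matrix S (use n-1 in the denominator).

Step 1 — column means:
  mean(X) = (5 + 7 + 1 + 1) / 4 = 14/4 = 3.5
  mean(Y) = (8 + 4 + 2 + 5) / 4 = 19/4 = 4.75

Step 2 — sample covariance S[i,j] = (1/(n-1)) · Σ_k (x_{k,i} - mean_i) · (x_{k,j} - mean_j), with n-1 = 3.
  S[X,X] = ((1.5)·(1.5) + (3.5)·(3.5) + (-2.5)·(-2.5) + (-2.5)·(-2.5)) / 3 = 27/3 = 9
  S[X,Y] = ((1.5)·(3.25) + (3.5)·(-0.75) + (-2.5)·(-2.75) + (-2.5)·(0.25)) / 3 = 8.5/3 = 2.8333
  S[Y,Y] = ((3.25)·(3.25) + (-0.75)·(-0.75) + (-2.75)·(-2.75) + (0.25)·(0.25)) / 3 = 18.75/3 = 6.25

S is symmetric (S[j,i] = S[i,j]). Assembling:

S = [[9, 2.8333],
 [2.8333, 6.25]]


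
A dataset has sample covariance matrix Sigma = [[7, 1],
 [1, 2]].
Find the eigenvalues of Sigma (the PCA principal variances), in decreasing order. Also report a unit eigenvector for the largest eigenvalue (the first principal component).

Step 1 — characteristic polynomial of 2×2 Sigma:
  det(Sigma - λI) = λ² - trace · λ + det = 0.
  trace = 7 + 2 = 9, det = 7·2 - (1)² = 13.
Step 2 — discriminant:
  Δ = trace² - 4·det = 81 - 52 = 29.
Step 3 — eigenvalues:
  λ = (trace ± √Δ)/2 = (9 ± 5.3852)/2,
  λ_1 = 7.1926,  λ_2 = 1.8074.

Step 4 — unit eigenvector for λ_1: solve (Sigma - λ_1 I)v = 0. First row:
  (7 - 7.1926)·v_x + (1)·v_y = 0, i.e. (-0.1926)·v_x + (1)·v_y = 0,
  so v ∝ (b, λ_1 - a) = (1, 0.1926) = u.
  ||u|| = √((1)² + (0.1926)²) = √(1.0371) ≈ 1.0184,
  v_1 = u/||u|| ≈ (0.982, 0.1891) (||v_1|| = 1).

λ_1 = 7.1926,  λ_2 = 1.8074;  v_1 ≈ (0.982, 0.1891)


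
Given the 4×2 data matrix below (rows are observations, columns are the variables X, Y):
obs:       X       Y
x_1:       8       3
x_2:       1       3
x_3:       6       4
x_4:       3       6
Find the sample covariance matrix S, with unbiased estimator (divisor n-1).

Step 1 — column means:
  mean(X) = (8 + 1 + 6 + 3) / 4 = 18/4 = 4.5
  mean(Y) = (3 + 3 + 4 + 6) / 4 = 16/4 = 4

Step 2 — sample covariance S[i,j] = (1/(n-1)) · Σ_k (x_{k,i} - mean_i) · (x_{k,j} - mean_j), with n-1 = 3.
  S[X,X] = ((3.5)·(3.5) + (-3.5)·(-3.5) + (1.5)·(1.5) + (-1.5)·(-1.5)) / 3 = 29/3 = 9.6667
  S[X,Y] = ((3.5)·(-1) + (-3.5)·(-1) + (1.5)·(0) + (-1.5)·(2)) / 3 = -3/3 = -1
  S[Y,Y] = ((-1)·(-1) + (-1)·(-1) + (0)·(0) + (2)·(2)) / 3 = 6/3 = 2

S is symmetric (S[j,i] = S[i,j]). Assembling:

S = [[9.6667, -1],
 [-1, 2]]


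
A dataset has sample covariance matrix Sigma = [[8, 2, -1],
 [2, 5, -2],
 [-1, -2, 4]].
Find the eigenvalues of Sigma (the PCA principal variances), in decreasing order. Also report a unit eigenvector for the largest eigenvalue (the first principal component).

Step 1 — characteristic polynomial p(λ) = det(λI - Sigma) = λ³ - tr·λ² + c_1·λ - det, where tr = trace, c_1 = sum of the principal 2×2 minors, det = det(Sigma):
  tr = 8 + 5 + 4 = 17,
  c_1 = (8·5 - (2)²) + (8·4 - (-1)²) + (5·4 - (-2)²) = 36 + 31 + 16 = 83,
  det = 8·(5·4 - (-2)²) - (2)·((2)·4 - (-2)·(-1)) + (-1)·((2)·(-2) - 5·(-1)) = 8·(16) - (2)·(6) + (-1)·(1) = 115.
  So p(λ) = λ³ - 17λ² + 83λ - 115.
Step 2 — look for an integer root (rational root theorem: any rational root is an integer divisor of 115). Testing λ = 5:
  p(5) = 125 - 425 + 415 - 115 = 0  ✓
  Dividing out (λ - 5): p(λ) = (λ - 5)(λ² - 12λ + 23).
Step 3 — remaining eigenvalues from the quadratic λ² - 12λ + 23 = 0:
  Δ = 12² - 4·23 = 144 - 92 = 52,  λ = (12 ± √52)/2 = (12 ± 7.2111)/2 ≈ 9.6056 or 2.3944.
  Sorted: λ_1 = 9.6056,  λ_2 = 5,  λ_3 = 2.3944  (check: sum = 17 = tr ✓).

Step 4 — unit eigenvector for λ_1 ≈ 9.6056: v spans the null space of (Sigma - λ_1 I), whose rows are
  r_1 = (-1.6056, 2, -1),  r_2 = (2, -4.6056, -2),  r_3 = (-1, -2, -5.6056).
  v is orthogonal to every row, so take v ∝ r_1 × r_2 = ((2)·(-2) - (-1)·(-4.6056), (-1)·(2) - (-1.6056)·(-2), (-1.6056)·(-4.6056) - (2)·(2)) ≈ (-8.6056, -5.2111, 3.3944).
  Rescale (multiply by -1 so the first nonzero entry is positive): u = (8.6056, 5.2111, -3.3944).
  ||u|| = √((8.6056)² + (5.2111)² + (-3.3944)²) = √(112.7334) ≈ 10.6176,  v_1 = u/||u|| ≈ (0.8105, 0.4908, -0.3197) (||v_1|| = 1).

λ_1 = 9.6056,  λ_2 = 5,  λ_3 = 2.3944;  v_1 ≈ (0.8105, 0.4908, -0.3197)


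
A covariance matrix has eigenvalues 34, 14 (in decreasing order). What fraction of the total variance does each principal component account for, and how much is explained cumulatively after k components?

Step 1 — total variance = trace(Sigma) = Σ λ_i = 34 + 14 = 48.

Step 2 — fraction explained by component i = λ_i / Σ λ:
  PC1: 34/48 = 0.7083
  PC2: 14/48 = 0.2917

Step 3 — cumulative fraction after k components = (λ_1 + ... + λ_k) / Σ λ:
  k = 1: 34/48 = 0.7083
  k = 2: (34 + 14)/48 = 48/48 = 1

Summary (fraction, with percent):

explained: PC1 0.7083 (70.83%), PC2 0.2917 (29.17%);  cumulative: 0.7083, 1


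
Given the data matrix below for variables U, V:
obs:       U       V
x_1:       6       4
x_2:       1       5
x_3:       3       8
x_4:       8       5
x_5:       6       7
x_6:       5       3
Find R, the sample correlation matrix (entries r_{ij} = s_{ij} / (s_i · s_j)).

Step 1 — column means:
  mean(U) = (6 + 1 + 3 + 8 + 6 + 5) / 6 = 29/6 = 4.8333
  mean(V) = (4 + 5 + 8 + 5 + 7 + 3) / 6 = 32/6 = 5.3333

Step 2 — sample variances and covariances s[i,j] = (1/(n-1)) · Σ_k (x_{k,i} - mean_i) · (x_{k,j} - mean_j), with n-1 = 5:
  s[U,U] = ((1.1667)·(1.1667) + (-3.8333)·(-3.8333) + (-1.8333)·(-1.8333) + (3.1667)·(3.1667) + (1.1667)·(1.1667) + (0.1667)·(0.1667)) / 5 = 30.8333/5 = 6.1667
  s[U,V] = ((1.1667)·(-1.3333) + (-3.8333)·(-0.3333) + (-1.8333)·(2.6667) + (3.1667)·(-0.3333) + (1.1667)·(1.6667) + (0.1667)·(-2.3333)) / 5 = -4.6667/5 = -0.9333
  s[V,V] = ((-1.3333)·(-1.3333) + (-0.3333)·(-0.3333) + (2.6667)·(2.6667) + (-0.3333)·(-0.3333) + (1.6667)·(1.6667) + (-2.3333)·(-2.3333)) / 5 = 17.3333/5 = 3.4667
  Sample standard deviations s_i = √(s[i,i]):
  s(U) = √(6.1667) = 2.4833
  s(V) = √(3.4667) = 1.8619

Step 3 — r_{ij} = s_{ij} / (s_i · s_j):
  r[U,U] = 1 (diagonal).
  r[U,V] = -0.9333 / (2.4833 · 1.8619) = -0.9333 / 4.6236 = -0.2019
  r[V,V] = 1 (diagonal).

R is symmetric with unit diagonal. Assembling:

R = [[1, -0.2019],
 [-0.2019, 1]]


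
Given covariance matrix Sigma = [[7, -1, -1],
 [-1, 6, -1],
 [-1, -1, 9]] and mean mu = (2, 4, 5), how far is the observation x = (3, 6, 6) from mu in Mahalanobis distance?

Step 1 — centre the observation: (x - mu) = (1, 2, 1).

Step 2 — invert Sigma (cofactor / det for 3×3, or solve directly):
  Sigma^{-1} = [[0.1497, 0.0282, 0.0198],
 [0.0282, 0.1751, 0.0226],
 [0.0198, 0.0226, 0.1158]].

Step 3 — form the quadratic (x - mu)^T · Sigma^{-1} · (x - mu):
  Sigma^{-1} · (x - mu) = (0.226, 0.4011, 0.1808).
  (x - mu)^T · [Sigma^{-1} · (x - mu)] = (1)·(0.226) + (2)·(0.4011) + (1)·(0.1808) = 1.209.

Step 4 — take square root: d = √(1.209) ≈ 1.0996.

d(x, mu) = √(1.209) ≈ 1.0996


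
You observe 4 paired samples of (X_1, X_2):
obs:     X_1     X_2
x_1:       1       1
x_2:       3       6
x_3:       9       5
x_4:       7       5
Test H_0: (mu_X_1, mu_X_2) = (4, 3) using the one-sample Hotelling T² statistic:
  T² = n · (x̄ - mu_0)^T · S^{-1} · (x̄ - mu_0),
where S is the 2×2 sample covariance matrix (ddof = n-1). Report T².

Step 1 — sample mean vector:
  mean(X_1) = (1 + 3 + 9 + 7) / 4 = 20/4 = 5
  mean(X_2) = (1 + 6 + 5 + 5) / 4 = 17/4 = 4.25
  x̄ = (5, 4.25),  deviation x̄ - mu_0 = (5, 4.25) - (4, 3) = (1, 1.25).

Step 2 — sample covariance matrix, S[i,j] = (1/(n-1)) · Σ_k (x_{k,i} - mean_i) · (x_{k,j} - mean_j), divisor n-1 = 3:
  S[X_1,X_1] = ((-4)·(-4) + (-2)·(-2) + (4)·(4) + (2)·(2)) / 3 = 40/3 = 13.3333
  S[X_1,X_2] = ((-4)·(-3.25) + (-2)·(1.75) + (4)·(0.75) + (2)·(0.75)) / 3 = 14/3 = 4.6667
  S[X_2,X_2] = ((-3.25)·(-3.25) + (1.75)·(1.75) + (0.75)·(0.75) + (0.75)·(0.75)) / 3 = 14.75/3 = 4.9167
  S = [[13.3333, 4.6667],
 [4.6667, 4.9167]].

Step 3 — invert S. det(S) = 13.3333·4.9167 - (4.6667)² = 43.7778.
  S^{-1} = (1/det) · [[d, -b], [-b, a]] = [[0.1123, -0.1066],
 [-0.1066, 0.3046]].

Step 4 — quadratic form (x̄ - mu_0)^T · S^{-1} · (x̄ - mu_0):
  S^{-1} · (x̄ - mu_0) = (-0.0209, 0.2741),
  (x̄ - mu_0)^T · [...] = (1)·(-0.0209) + (1.25)·(0.2741) = 0.3217.

Step 5 — scale by n: T² = 4 · 0.3217 = 1.2868.

T² ≈ 1.2868


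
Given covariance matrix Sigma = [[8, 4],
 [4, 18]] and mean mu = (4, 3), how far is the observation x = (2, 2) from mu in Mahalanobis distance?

Step 1 — centre the observation: (x - mu) = (-2, -1).

Step 2 — invert Sigma. det(Sigma) = 8·18 - (4)² = 128.
  Sigma^{-1} = (1/det) · [[d, -b], [-b, a]] = [[0.1406, -0.0312],
 [-0.0312, 0.0625]].

Step 3 — form the quadratic (x - mu)^T · Sigma^{-1} · (x - mu):
  Sigma^{-1} · (x - mu) = (-0.25, 0).
  (x - mu)^T · [Sigma^{-1} · (x - mu)] = (-2)·(-0.25) + (-1)·(0) = 0.5.

Step 4 — take square root: d = √(0.5) ≈ 0.7071.

d(x, mu) = √(0.5) ≈ 0.7071


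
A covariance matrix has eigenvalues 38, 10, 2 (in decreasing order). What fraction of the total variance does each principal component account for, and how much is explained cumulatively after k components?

Step 1 — total variance = trace(Sigma) = Σ λ_i = 38 + 10 + 2 = 50.

Step 2 — fraction explained by component i = λ_i / Σ λ:
  PC1: 38/50 = 0.76
  PC2: 10/50 = 0.2
  PC3: 2/50 = 0.04

Step 3 — cumulative fraction after k components = (λ_1 + ... + λ_k) / Σ λ:
  k = 1: 38/50 = 0.76
  k = 2: (38 + 10)/50 = 48/50 = 0.96
  k = 3: (38 + 10 + 2)/50 = 50/50 = 1

Summary (fraction, with percent):

explained: PC1 0.76 (76%), PC2 0.2 (20%), PC3 0.04 (4%);  cumulative: 0.76, 0.96, 1


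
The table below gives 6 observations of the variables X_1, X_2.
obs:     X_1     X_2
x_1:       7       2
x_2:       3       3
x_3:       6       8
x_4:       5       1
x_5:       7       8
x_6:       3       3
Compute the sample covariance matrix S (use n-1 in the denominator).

Step 1 — column means:
  mean(X_1) = (7 + 3 + 6 + 5 + 7 + 3) / 6 = 31/6 = 5.1667
  mean(X_2) = (2 + 3 + 8 + 1 + 8 + 3) / 6 = 25/6 = 4.1667

Step 2 — sample covariance S[i,j] = (1/(n-1)) · Σ_k (x_{k,i} - mean_i) · (x_{k,j} - mean_j), with n-1 = 5.
  S[X_1,X_1] = ((1.8333)·(1.8333) + (-2.1667)·(-2.1667) + (0.8333)·(0.8333) + (-0.1667)·(-0.1667) + (1.8333)·(1.8333) + (-2.1667)·(-2.1667)) / 5 = 16.8333/5 = 3.3667
  S[X_1,X_2] = ((1.8333)·(-2.1667) + (-2.1667)·(-1.1667) + (0.8333)·(3.8333) + (-0.1667)·(-3.1667) + (1.8333)·(3.8333) + (-2.1667)·(-1.1667)) / 5 = 11.8333/5 = 2.3667
  S[X_2,X_2] = ((-2.1667)·(-2.1667) + (-1.1667)·(-1.1667) + (3.8333)·(3.8333) + (-3.1667)·(-3.1667) + (3.8333)·(3.8333) + (-1.1667)·(-1.1667)) / 5 = 46.8333/5 = 9.3667

S is symmetric (S[j,i] = S[i,j]). Assembling:

S = [[3.3667, 2.3667],
 [2.3667, 9.3667]]


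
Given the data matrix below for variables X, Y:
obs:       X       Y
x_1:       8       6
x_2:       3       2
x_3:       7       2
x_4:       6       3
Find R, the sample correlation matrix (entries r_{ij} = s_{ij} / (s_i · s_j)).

Step 1 — column means:
  mean(X) = (8 + 3 + 7 + 6) / 4 = 24/4 = 6
  mean(Y) = (6 + 2 + 2 + 3) / 4 = 13/4 = 3.25

Step 2 — sample variances and covariances s[i,j] = (1/(n-1)) · Σ_k (x_{k,i} - mean_i) · (x_{k,j} - mean_j), with n-1 = 3:
  s[X,X] = ((2)·(2) + (-3)·(-3) + (1)·(1) + (0)·(0)) / 3 = 14/3 = 4.6667
  s[X,Y] = ((2)·(2.75) + (-3)·(-1.25) + (1)·(-1.25) + (0)·(-0.25)) / 3 = 8/3 = 2.6667
  s[Y,Y] = ((2.75)·(2.75) + (-1.25)·(-1.25) + (-1.25)·(-1.25) + (-0.25)·(-0.25)) / 3 = 10.75/3 = 3.5833
  Sample standard deviations s_i = √(s[i,i]):
  s(X) = √(4.6667) = 2.1602
  s(Y) = √(3.5833) = 1.893

Step 3 — r_{ij} = s_{ij} / (s_i · s_j):
  r[X,X] = 1 (diagonal).
  r[X,Y] = 2.6667 / (2.1602 · 1.893) = 2.6667 / 4.0893 = 0.6521
  r[Y,Y] = 1 (diagonal).

R is symmetric with unit diagonal. Assembling:

R = [[1, 0.6521],
 [0.6521, 1]]


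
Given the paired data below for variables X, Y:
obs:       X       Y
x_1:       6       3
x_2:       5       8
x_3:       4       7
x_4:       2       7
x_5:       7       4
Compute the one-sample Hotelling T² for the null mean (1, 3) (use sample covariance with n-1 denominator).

Step 1 — sample mean vector:
  mean(X) = (6 + 5 + 4 + 2 + 7) / 5 = 24/5 = 4.8
  mean(Y) = (3 + 8 + 7 + 7 + 4) / 5 = 29/5 = 5.8
  x̄ = (4.8, 5.8),  deviation x̄ - mu_0 = (4.8, 5.8) - (1, 3) = (3.8, 2.8).

Step 2 — sample covariance matrix, S[i,j] = (1/(n-1)) · Σ_k (x_{k,i} - mean_i) · (x_{k,j} - mean_j), divisor n-1 = 4:
  S[X,X] = ((1.2)·(1.2) + (0.2)·(0.2) + (-0.8)·(-0.8) + (-2.8)·(-2.8) + (2.2)·(2.2)) / 4 = 14.8/4 = 3.7
  S[X,Y] = ((1.2)·(-2.8) + (0.2)·(2.2) + (-0.8)·(1.2) + (-2.8)·(1.2) + (2.2)·(-1.8)) / 4 = -11.2/4 = -2.8
  S[Y,Y] = ((-2.8)·(-2.8) + (2.2)·(2.2) + (1.2)·(1.2) + (1.2)·(1.2) + (-1.8)·(-1.8)) / 4 = 18.8/4 = 4.7
  S = [[3.7, -2.8],
 [-2.8, 4.7]].

Step 3 — invert S. det(S) = 3.7·4.7 - (-2.8)² = 9.55.
  S^{-1} = (1/det) · [[d, -b], [-b, a]] = [[0.4921, 0.2932],
 [0.2932, 0.3874]].

Step 4 — quadratic form (x̄ - mu_0)^T · S^{-1} · (x̄ - mu_0):
  S^{-1} · (x̄ - mu_0) = (2.6911, 2.199),
  (x̄ - mu_0)^T · [...] = (3.8)·(2.6911) + (2.8)·(2.199) = 16.3832.

Step 5 — scale by n: T² = 5 · 16.3832 = 81.9162.

T² ≈ 81.9162


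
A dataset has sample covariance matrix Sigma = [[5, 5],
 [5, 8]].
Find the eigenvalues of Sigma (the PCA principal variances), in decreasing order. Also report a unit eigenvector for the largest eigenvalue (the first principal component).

Step 1 — characteristic polynomial of 2×2 Sigma:
  det(Sigma - λI) = λ² - trace · λ + det = 0.
  trace = 5 + 8 = 13, det = 5·8 - (5)² = 15.
Step 2 — discriminant:
  Δ = trace² - 4·det = 169 - 60 = 109.
Step 3 — eigenvalues:
  λ = (trace ± √Δ)/2 = (13 ± 10.4403)/2,
  λ_1 = 11.7202,  λ_2 = 1.2798.

Step 4 — unit eigenvector for λ_1: solve (Sigma - λ_1 I)v = 0. First row:
  (5 - 11.7202)·v_x + (5)·v_y = 0, i.e. (-6.7202)·v_x + (5)·v_y = 0,
  so v ∝ (b, λ_1 - a) = (5, 6.7202) = u.
  ||u|| = √((5)² + (6.7202)²) = √(70.1605) ≈ 8.3762,
  v_1 = u/||u|| ≈ (0.5969, 0.8023) (||v_1|| = 1).

λ_1 = 11.7202,  λ_2 = 1.2798;  v_1 ≈ (0.5969, 0.8023)


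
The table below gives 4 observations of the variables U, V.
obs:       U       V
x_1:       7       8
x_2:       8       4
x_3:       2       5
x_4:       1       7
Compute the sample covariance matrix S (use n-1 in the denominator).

Step 1 — column means:
  mean(U) = (7 + 8 + 2 + 1) / 4 = 18/4 = 4.5
  mean(V) = (8 + 4 + 5 + 7) / 4 = 24/4 = 6

Step 2 — sample covariance S[i,j] = (1/(n-1)) · Σ_k (x_{k,i} - mean_i) · (x_{k,j} - mean_j), with n-1 = 3.
  S[U,U] = ((2.5)·(2.5) + (3.5)·(3.5) + (-2.5)·(-2.5) + (-3.5)·(-3.5)) / 3 = 37/3 = 12.3333
  S[U,V] = ((2.5)·(2) + (3.5)·(-2) + (-2.5)·(-1) + (-3.5)·(1)) / 3 = -3/3 = -1
  S[V,V] = ((2)·(2) + (-2)·(-2) + (-1)·(-1) + (1)·(1)) / 3 = 10/3 = 3.3333

S is symmetric (S[j,i] = S[i,j]). Assembling:

S = [[12.3333, -1],
 [-1, 3.3333]]


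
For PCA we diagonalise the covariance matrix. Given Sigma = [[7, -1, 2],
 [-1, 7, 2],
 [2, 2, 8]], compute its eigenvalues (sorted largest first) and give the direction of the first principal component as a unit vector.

Step 1 — characteristic polynomial p(λ) = det(λI - Sigma) = λ³ - tr·λ² + c_1·λ - det, where tr = trace, c_1 = sum of the principal 2×2 minors, det = det(Sigma):
  tr = 7 + 7 + 8 = 22,
  c_1 = (7·7 - (-1)²) + (7·8 - (2)²) + (7·8 - (2)²) = 48 + 52 + 52 = 152,
  det = 7·(7·8 - (2)²) - (-1)·((-1)·8 - (2)·(2)) + (2)·((-1)·(2) - 7·(2)) = 7·(52) - (-1)·(-12) + (2)·(-16) = 320.
  So p(λ) = λ³ - 22λ² + 152λ - 320.
Step 2 — look for an integer root (rational root theorem: any rational root is an integer divisor of 320). Testing λ = 4:
  p(4) = 64 - 352 + 608 - 320 = 0  ✓
  Dividing out (λ - 4): p(λ) = (λ - 4)(λ² - 18λ + 80).
Step 3 — remaining eigenvalues from the quadratic λ² - 18λ + 80 = 0:
  Δ = 18² - 4·80 = 324 - 320 = 4,  λ = (18 ± √4)/2 = (18 ± 2)/2 = 10 or 8.
  Sorted: λ_1 = 10,  λ_2 = 8,  λ_3 = 4  (check: sum = 22 = tr ✓).

Step 4 — unit eigenvector for λ_1 = 10: v spans the null space of (Sigma - λ_1 I), whose rows are
  r_1 = (-3, -1, 2),  r_2 = (-1, -3, 2),  r_3 = (2, 2, -2).
  v is orthogonal to every row, so take v ∝ r_1 × r_2 = ((-1)·(2) - (2)·(-3), (2)·(-1) - (-3)·(2), (-3)·(-3) - (-1)·(-1)) = (4, 4, 8).
  Rescale (divide by 4): u = (1, 1, 2).
  ||u|| = √((1)² + (1)² + (2)²) = √(6) ≈ 2.4495,  v_1 = u/||u|| ≈ (0.4082, 0.4082, 0.8165) (||v_1|| = 1).

λ_1 = 10,  λ_2 = 8,  λ_3 = 4;  v_1 ≈ (0.4082, 0.4082, 0.8165)


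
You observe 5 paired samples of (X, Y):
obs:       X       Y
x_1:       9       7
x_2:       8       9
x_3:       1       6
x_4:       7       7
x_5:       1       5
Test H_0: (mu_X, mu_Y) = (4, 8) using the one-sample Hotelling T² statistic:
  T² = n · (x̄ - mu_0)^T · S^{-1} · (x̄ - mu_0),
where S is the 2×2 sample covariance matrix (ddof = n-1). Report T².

Step 1 — sample mean vector:
  mean(X) = (9 + 8 + 1 + 7 + 1) / 5 = 26/5 = 5.2
  mean(Y) = (7 + 9 + 6 + 7 + 5) / 5 = 34/5 = 6.8
  x̄ = (5.2, 6.8),  deviation x̄ - mu_0 = (5.2, 6.8) - (4, 8) = (1.2, -1.2).

Step 2 — sample covariance matrix, S[i,j] = (1/(n-1)) · Σ_k (x_{k,i} - mean_i) · (x_{k,j} - mean_j), divisor n-1 = 4:
  S[X,X] = ((3.8)·(3.8) + (2.8)·(2.8) + (-4.2)·(-4.2) + (1.8)·(1.8) + (-4.2)·(-4.2)) / 4 = 60.8/4 = 15.2
  S[X,Y] = ((3.8)·(0.2) + (2.8)·(2.2) + (-4.2)·(-0.8) + (1.8)·(0.2) + (-4.2)·(-1.8)) / 4 = 18.2/4 = 4.55
  S[Y,Y] = ((0.2)·(0.2) + (2.2)·(2.2) + (-0.8)·(-0.8) + (0.2)·(0.2) + (-1.8)·(-1.8)) / 4 = 8.8/4 = 2.2
  S = [[15.2, 4.55],
 [4.55, 2.2]].

Step 3 — invert S. det(S) = 15.2·2.2 - (4.55)² = 12.7375.
  S^{-1} = (1/det) · [[d, -b], [-b, a]] = [[0.1727, -0.3572],
 [-0.3572, 1.1933]].

Step 4 — quadratic form (x̄ - mu_0)^T · S^{-1} · (x̄ - mu_0):
  S^{-1} · (x̄ - mu_0) = (0.6359, -1.8606),
  (x̄ - mu_0)^T · [...] = (1.2)·(0.6359) + (-1.2)·(-1.8606) = 2.9959.

Step 5 — scale by n: T² = 5 · 2.9959 = 14.9794.

T² ≈ 14.9794


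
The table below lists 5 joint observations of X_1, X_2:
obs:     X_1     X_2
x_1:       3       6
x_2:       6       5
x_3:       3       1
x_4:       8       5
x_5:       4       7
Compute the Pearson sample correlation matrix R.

Step 1 — column means:
  mean(X_1) = (3 + 6 + 3 + 8 + 4) / 5 = 24/5 = 4.8
  mean(X_2) = (6 + 5 + 1 + 5 + 7) / 5 = 24/5 = 4.8

Step 2 — sample variances and covariances s[i,j] = (1/(n-1)) · Σ_k (x_{k,i} - mean_i) · (x_{k,j} - mean_j), with n-1 = 4:
  s[X_1,X_1] = ((-1.8)·(-1.8) + (1.2)·(1.2) + (-1.8)·(-1.8) + (3.2)·(3.2) + (-0.8)·(-0.8)) / 4 = 18.8/4 = 4.7
  s[X_1,X_2] = ((-1.8)·(1.2) + (1.2)·(0.2) + (-1.8)·(-3.8) + (3.2)·(0.2) + (-0.8)·(2.2)) / 4 = 3.8/4 = 0.95
  s[X_2,X_2] = ((1.2)·(1.2) + (0.2)·(0.2) + (-3.8)·(-3.8) + (0.2)·(0.2) + (2.2)·(2.2)) / 4 = 20.8/4 = 5.2
  Sample standard deviations s_i = √(s[i,i]):
  s(X_1) = √(4.7) = 2.1679
  s(X_2) = √(5.2) = 2.2804

Step 3 — r_{ij} = s_{ij} / (s_i · s_j):
  r[X_1,X_1] = 1 (diagonal).
  r[X_1,X_2] = 0.95 / (2.1679 · 2.2804) = 0.95 / 4.9437 = 0.1922
  r[X_2,X_2] = 1 (diagonal).

R is symmetric with unit diagonal. Assembling:

R = [[1, 0.1922],
 [0.1922, 1]]


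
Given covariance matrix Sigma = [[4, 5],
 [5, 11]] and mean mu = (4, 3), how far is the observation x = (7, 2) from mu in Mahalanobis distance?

Step 1 — centre the observation: (x - mu) = (3, -1).

Step 2 — invert Sigma. det(Sigma) = 4·11 - (5)² = 19.
  Sigma^{-1} = (1/det) · [[d, -b], [-b, a]] = [[0.5789, -0.2632],
 [-0.2632, 0.2105]].

Step 3 — form the quadratic (x - mu)^T · Sigma^{-1} · (x - mu):
  Sigma^{-1} · (x - mu) = (2, -1).
  (x - mu)^T · [Sigma^{-1} · (x - mu)] = (3)·(2) + (-1)·(-1) = 7.

Step 4 — take square root: d = √(7) ≈ 2.6458.

d(x, mu) = √(7) ≈ 2.6458


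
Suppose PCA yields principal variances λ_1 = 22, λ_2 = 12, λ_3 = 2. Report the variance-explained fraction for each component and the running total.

Step 1 — total variance = trace(Sigma) = Σ λ_i = 22 + 12 + 2 = 36.

Step 2 — fraction explained by component i = λ_i / Σ λ:
  PC1: 22/36 = 0.6111
  PC2: 12/36 = 0.3333
  PC3: 2/36 = 0.0556

Step 3 — cumulative fraction after k components = (λ_1 + ... + λ_k) / Σ λ:
  k = 1: 22/36 = 0.6111
  k = 2: (22 + 12)/36 = 34/36 = 0.9444
  k = 3: (22 + 12 + 2)/36 = 36/36 = 1

Summary (fraction, with percent):

explained: PC1 0.6111 (61.11%), PC2 0.3333 (33.33%), PC3 0.0556 (5.56%);  cumulative: 0.6111, 0.9444, 1


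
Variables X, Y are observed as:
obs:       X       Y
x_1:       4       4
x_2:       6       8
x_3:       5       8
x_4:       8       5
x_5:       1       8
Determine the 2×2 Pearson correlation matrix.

Step 1 — column means:
  mean(X) = (4 + 6 + 5 + 8 + 1) / 5 = 24/5 = 4.8
  mean(Y) = (4 + 8 + 8 + 5 + 8) / 5 = 33/5 = 6.6

Step 2 — sample variances and covariances s[i,j] = (1/(n-1)) · Σ_k (x_{k,i} - mean_i) · (x_{k,j} - mean_j), with n-1 = 4:
  s[X,X] = ((-0.8)·(-0.8) + (1.2)·(1.2) + (0.2)·(0.2) + (3.2)·(3.2) + (-3.8)·(-3.8)) / 4 = 26.8/4 = 6.7
  s[X,Y] = ((-0.8)·(-2.6) + (1.2)·(1.4) + (0.2)·(1.4) + (3.2)·(-1.6) + (-3.8)·(1.4)) / 4 = -6.4/4 = -1.6
  s[Y,Y] = ((-2.6)·(-2.6) + (1.4)·(1.4) + (1.4)·(1.4) + (-1.6)·(-1.6) + (1.4)·(1.4)) / 4 = 15.2/4 = 3.8
  Sample standard deviations s_i = √(s[i,i]):
  s(X) = √(6.7) = 2.5884
  s(Y) = √(3.8) = 1.9494

Step 3 — r_{ij} = s_{ij} / (s_i · s_j):
  r[X,X] = 1 (diagonal).
  r[X,Y] = -1.6 / (2.5884 · 1.9494) = -1.6 / 5.0458 = -0.3171
  r[Y,Y] = 1 (diagonal).

R is symmetric with unit diagonal. Assembling:

R = [[1, -0.3171],
 [-0.3171, 1]]


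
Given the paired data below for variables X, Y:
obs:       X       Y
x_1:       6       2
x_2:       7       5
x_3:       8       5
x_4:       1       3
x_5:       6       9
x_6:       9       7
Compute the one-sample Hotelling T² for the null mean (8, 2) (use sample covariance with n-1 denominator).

Step 1 — sample mean vector:
  mean(X) = (6 + 7 + 8 + 1 + 6 + 9) / 6 = 37/6 = 6.1667
  mean(Y) = (2 + 5 + 5 + 3 + 9 + 7) / 6 = 31/6 = 5.1667
  x̄ = (6.1667, 5.1667),  deviation x̄ - mu_0 = (6.1667, 5.1667) - (8, 2) = (-1.8333, 3.1667).

Step 2 — sample covariance matrix, S[i,j] = (1/(n-1)) · Σ_k (x_{k,i} - mean_i) · (x_{k,j} - mean_j), divisor n-1 = 5:
  S[X,X] = ((-0.1667)·(-0.1667) + (0.8333)·(0.8333) + (1.8333)·(1.8333) + (-5.1667)·(-5.1667) + (-0.1667)·(-0.1667) + (2.8333)·(2.8333)) / 5 = 38.8333/5 = 7.7667
  S[X,Y] = ((-0.1667)·(-3.1667) + (0.8333)·(-0.1667) + (1.8333)·(-0.1667) + (-5.1667)·(-2.1667) + (-0.1667)·(3.8333) + (2.8333)·(1.8333)) / 5 = 15.8333/5 = 3.1667
  S[Y,Y] = ((-3.1667)·(-3.1667) + (-0.1667)·(-0.1667) + (-0.1667)·(-0.1667) + (-2.1667)·(-2.1667) + (3.8333)·(3.8333) + (1.8333)·(1.8333)) / 5 = 32.8333/5 = 6.5667
  S = [[7.7667, 3.1667],
 [3.1667, 6.5667]].

Step 3 — invert S. det(S) = 7.7667·6.5667 - (3.1667)² = 40.9733.
  S^{-1} = (1/det) · [[d, -b], [-b, a]] = [[0.1603, -0.0773],
 [-0.0773, 0.1896]].

Step 4 — quadratic form (x̄ - mu_0)^T · S^{-1} · (x̄ - mu_0):
  S^{-1} · (x̄ - mu_0) = (-0.5386, 0.7419),
  (x̄ - mu_0)^T · [...] = (-1.8333)·(-0.5386) + (3.1667)·(0.7419) = 3.3369.

Step 5 — scale by n: T² = 6 · 3.3369 = 20.0212.

T² ≈ 20.0212


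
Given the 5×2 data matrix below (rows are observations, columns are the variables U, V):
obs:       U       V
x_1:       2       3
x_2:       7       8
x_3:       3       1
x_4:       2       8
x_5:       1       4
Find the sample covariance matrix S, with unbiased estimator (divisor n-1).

Step 1 — column means:
  mean(U) = (2 + 7 + 3 + 2 + 1) / 5 = 15/5 = 3
  mean(V) = (3 + 8 + 1 + 8 + 4) / 5 = 24/5 = 4.8

Step 2 — sample covariance S[i,j] = (1/(n-1)) · Σ_k (x_{k,i} - mean_i) · (x_{k,j} - mean_j), with n-1 = 4.
  S[U,U] = ((-1)·(-1) + (4)·(4) + (0)·(0) + (-1)·(-1) + (-2)·(-2)) / 4 = 22/4 = 5.5
  S[U,V] = ((-1)·(-1.8) + (4)·(3.2) + (0)·(-3.8) + (-1)·(3.2) + (-2)·(-0.8)) / 4 = 13/4 = 3.25
  S[V,V] = ((-1.8)·(-1.8) + (3.2)·(3.2) + (-3.8)·(-3.8) + (3.2)·(3.2) + (-0.8)·(-0.8)) / 4 = 38.8/4 = 9.7

S is symmetric (S[j,i] = S[i,j]). Assembling:

S = [[5.5, 3.25],
 [3.25, 9.7]]


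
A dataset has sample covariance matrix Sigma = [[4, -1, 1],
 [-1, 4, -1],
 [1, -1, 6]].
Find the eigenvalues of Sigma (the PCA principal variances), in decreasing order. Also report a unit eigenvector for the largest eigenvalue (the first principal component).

Step 1 — characteristic polynomial p(λ) = det(λI - Sigma) = λ³ - tr·λ² + c_1·λ - det, where tr = trace, c_1 = sum of the principal 2×2 minors, det = det(Sigma):
  tr = 4 + 4 + 6 = 14,
  c_1 = (4·4 - (-1)²) + (4·6 - (1)²) + (4·6 - (-1)²) = 15 + 23 + 23 = 61,
  det = 4·(4·6 - (-1)²) - (-1)·((-1)·6 - (-1)·(1)) + (1)·((-1)·(-1) - 4·(1)) = 4·(23) - (-1)·(-5) + (1)·(-3) = 84.
  So p(λ) = λ³ - 14λ² + 61λ - 84.
Step 2 — look for an integer root (rational root theorem: any rational root is an integer divisor of 84). Testing λ = 3:
  p(3) = 27 - 126 + 183 - 84 = 0  ✓
  Dividing out (λ - 3): p(λ) = (λ - 3)(λ² - 11λ + 28).
Step 3 — remaining eigenvalues from the quadratic λ² - 11λ + 28 = 0:
  Δ = 11² - 4·28 = 121 - 112 = 9,  λ = (11 ± √9)/2 = (11 ± 3)/2 = 7 or 4.
  Sorted: λ_1 = 7,  λ_2 = 4,  λ_3 = 3  (check: sum = 14 = tr ✓).

Step 4 — unit eigenvector for λ_1 = 7: v spans the null space of (Sigma - λ_1 I), whose rows are
  r_1 = (-3, -1, 1),  r_2 = (-1, -3, -1),  r_3 = (1, -1, -1).
  v is orthogonal to every row, so take v ∝ r_1 × r_2 = ((-1)·(-1) - (1)·(-3), (1)·(-1) - (-3)·(-1), (-3)·(-3) - (-1)·(-1)) = (4, -4, 8).
  Rescale (divide by 4): u = (1, -1, 2).
  ||u|| = √((1)² + (-1)² + (2)²) = √(6) ≈ 2.4495,  v_1 = u/||u|| ≈ (0.4082, -0.4082, 0.8165) (||v_1|| = 1).

λ_1 = 7,  λ_2 = 4,  λ_3 = 3;  v_1 ≈ (0.4082, -0.4082, 0.8165)


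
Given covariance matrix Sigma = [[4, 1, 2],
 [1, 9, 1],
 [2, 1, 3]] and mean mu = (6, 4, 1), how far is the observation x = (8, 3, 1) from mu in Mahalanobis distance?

Step 1 — centre the observation: (x - mu) = (2, -1, 0).

Step 2 — invert Sigma (cofactor / det for 3×3, or solve directly):
  Sigma^{-1} = [[0.3768, -0.0145, -0.2464],
 [-0.0145, 0.1159, -0.029],
 [-0.2464, -0.029, 0.5072]].

Step 3 — form the quadratic (x - mu)^T · Sigma^{-1} · (x - mu):
  Sigma^{-1} · (x - mu) = (0.7681, -0.1449, -0.4638).
  (x - mu)^T · [Sigma^{-1} · (x - mu)] = (2)·(0.7681) + (-1)·(-0.1449) + (0)·(-0.4638) = 1.6812.

Step 4 — take square root: d = √(1.6812) ≈ 1.2966.

d(x, mu) = √(1.6812) ≈ 1.2966


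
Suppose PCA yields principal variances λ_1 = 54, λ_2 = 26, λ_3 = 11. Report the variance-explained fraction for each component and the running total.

Step 1 — total variance = trace(Sigma) = Σ λ_i = 54 + 26 + 11 = 91.

Step 2 — fraction explained by component i = λ_i / Σ λ:
  PC1: 54/91 = 0.5934
  PC2: 26/91 = 0.2857
  PC3: 11/91 = 0.1209

Step 3 — cumulative fraction after k components = (λ_1 + ... + λ_k) / Σ λ:
  k = 1: 54/91 = 0.5934
  k = 2: (54 + 26)/91 = 80/91 = 0.8791
  k = 3: (54 + 26 + 11)/91 = 91/91 = 1

Summary (fraction, with percent):

explained: PC1 0.5934 (59.34%), PC2 0.2857 (28.57%), PC3 0.1209 (12.09%);  cumulative: 0.5934, 0.8791, 1


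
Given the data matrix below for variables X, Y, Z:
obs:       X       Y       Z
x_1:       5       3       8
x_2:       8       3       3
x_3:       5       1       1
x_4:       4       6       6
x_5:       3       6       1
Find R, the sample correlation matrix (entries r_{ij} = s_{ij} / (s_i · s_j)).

Step 1 — column means:
  mean(X) = (5 + 8 + 5 + 4 + 3) / 5 = 25/5 = 5
  mean(Y) = (3 + 3 + 1 + 6 + 6) / 5 = 19/5 = 3.8
  mean(Z) = (8 + 3 + 1 + 6 + 1) / 5 = 19/5 = 3.8

Step 2 — sample variances and covariances s[i,j] = (1/(n-1)) · Σ_k (x_{k,i} - mean_i) · (x_{k,j} - mean_j), with n-1 = 4:
  s[X,X] = ((0)·(0) + (3)·(3) + (0)·(0) + (-1)·(-1) + (-2)·(-2)) / 4 = 14/4 = 3.5
  s[X,Y] = ((0)·(-0.8) + (3)·(-0.8) + (0)·(-2.8) + (-1)·(2.2) + (-2)·(2.2)) / 4 = -9/4 = -2.25
  s[X,Z] = ((0)·(4.2) + (3)·(-0.8) + (0)·(-2.8) + (-1)·(2.2) + (-2)·(-2.8)) / 4 = 1/4 = 0.25
  s[Y,Y] = ((-0.8)·(-0.8) + (-0.8)·(-0.8) + (-2.8)·(-2.8) + (2.2)·(2.2) + (2.2)·(2.2)) / 4 = 18.8/4 = 4.7
  s[Y,Z] = ((-0.8)·(4.2) + (-0.8)·(-0.8) + (-2.8)·(-2.8) + (2.2)·(2.2) + (2.2)·(-2.8)) / 4 = 3.8/4 = 0.95
  s[Z,Z] = ((4.2)·(4.2) + (-0.8)·(-0.8) + (-2.8)·(-2.8) + (2.2)·(2.2) + (-2.8)·(-2.8)) / 4 = 38.8/4 = 9.7
  Sample standard deviations s_i = √(s[i,i]):
  s(X) = √(3.5) = 1.8708
  s(Y) = √(4.7) = 2.1679
  s(Z) = √(9.7) = 3.1145

Step 3 — r_{ij} = s_{ij} / (s_i · s_j):
  r[X,X] = 1 (diagonal).
  r[X,Y] = -2.25 / (1.8708 · 2.1679) = -2.25 / 4.0559 = -0.5548
  r[X,Z] = 0.25 / (1.8708 · 3.1145) = 0.25 / 5.8267 = 0.0429
  r[Y,Y] = 1 (diagonal).
  r[Y,Z] = 0.95 / (2.1679 · 3.1145) = 0.95 / 6.752 = 0.1407
  r[Z,Z] = 1 (diagonal).

R is symmetric with unit diagonal. Assembling:

R = [[1, -0.5548, 0.0429],
 [-0.5548, 1, 0.1407],
 [0.0429, 0.1407, 1]]


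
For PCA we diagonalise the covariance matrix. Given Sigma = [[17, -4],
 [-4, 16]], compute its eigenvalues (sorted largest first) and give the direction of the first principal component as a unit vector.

Step 1 — characteristic polynomial of 2×2 Sigma:
  det(Sigma - λI) = λ² - trace · λ + det = 0.
  trace = 17 + 16 = 33, det = 17·16 - (-4)² = 256.
Step 2 — discriminant:
  Δ = trace² - 4·det = 1089 - 1024 = 65.
Step 3 — eigenvalues:
  λ = (trace ± √Δ)/2 = (33 ± 8.0623)/2,
  λ_1 = 20.5311,  λ_2 = 12.4689.

Step 4 — unit eigenvector for λ_1: solve (Sigma - λ_1 I)v = 0. First row:
  (17 - 20.5311)·v_x + (-4)·v_y = 0, i.e. (-3.5311)·v_x + (-4)·v_y = 0,
  so v ∝ (b, λ_1 - a) = (-4, 3.5311); multiply by -1 so the first entry is positive: u = (4, -3.5311).
  ||u|| = √((4)² + (-3.5311)²) = √(28.4689) ≈ 5.3356,
  v_1 = u/||u|| ≈ (0.7497, -0.6618) (||v_1|| = 1).

λ_1 = 20.5311,  λ_2 = 12.4689;  v_1 ≈ (0.7497, -0.6618)


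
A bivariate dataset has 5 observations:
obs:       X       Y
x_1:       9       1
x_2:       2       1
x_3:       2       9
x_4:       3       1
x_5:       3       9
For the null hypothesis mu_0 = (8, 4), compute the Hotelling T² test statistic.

Step 1 — sample mean vector:
  mean(X) = (9 + 2 + 2 + 3 + 3) / 5 = 19/5 = 3.8
  mean(Y) = (1 + 1 + 9 + 1 + 9) / 5 = 21/5 = 4.2
  x̄ = (3.8, 4.2),  deviation x̄ - mu_0 = (3.8, 4.2) - (8, 4) = (-4.2, 0.2).

Step 2 — sample covariance matrix, S[i,j] = (1/(n-1)) · Σ_k (x_{k,i} - mean_i) · (x_{k,j} - mean_j), divisor n-1 = 4:
  S[X,X] = ((5.2)·(5.2) + (-1.8)·(-1.8) + (-1.8)·(-1.8) + (-0.8)·(-0.8) + (-0.8)·(-0.8)) / 4 = 34.8/4 = 8.7
  S[X,Y] = ((5.2)·(-3.2) + (-1.8)·(-3.2) + (-1.8)·(4.8) + (-0.8)·(-3.2) + (-0.8)·(4.8)) / 4 = -20.8/4 = -5.2
  S[Y,Y] = ((-3.2)·(-3.2) + (-3.2)·(-3.2) + (4.8)·(4.8) + (-3.2)·(-3.2) + (4.8)·(4.8)) / 4 = 76.8/4 = 19.2
  S = [[8.7, -5.2],
 [-5.2, 19.2]].

Step 3 — invert S. det(S) = 8.7·19.2 - (-5.2)² = 140.
  S^{-1} = (1/det) · [[d, -b], [-b, a]] = [[0.1371, 0.0371],
 [0.0371, 0.0621]].

Step 4 — quadratic form (x̄ - mu_0)^T · S^{-1} · (x̄ - mu_0):
  S^{-1} · (x̄ - mu_0) = (-0.5686, -0.1436),
  (x̄ - mu_0)^T · [...] = (-4.2)·(-0.5686) + (0.2)·(-0.1436) = 2.3593.

Step 5 — scale by n: T² = 5 · 2.3593 = 11.7964.

T² ≈ 11.7964


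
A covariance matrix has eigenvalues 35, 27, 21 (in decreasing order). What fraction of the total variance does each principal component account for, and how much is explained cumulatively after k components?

Step 1 — total variance = trace(Sigma) = Σ λ_i = 35 + 27 + 21 = 83.

Step 2 — fraction explained by component i = λ_i / Σ λ:
  PC1: 35/83 = 0.4217
  PC2: 27/83 = 0.3253
  PC3: 21/83 = 0.253

Step 3 — cumulative fraction after k components = (λ_1 + ... + λ_k) / Σ λ:
  k = 1: 35/83 = 0.4217
  k = 2: (35 + 27)/83 = 62/83 = 0.747
  k = 3: (35 + 27 + 21)/83 = 83/83 = 1

Summary (fraction, with percent):

explained: PC1 0.4217 (42.17%), PC2 0.3253 (32.53%), PC3 0.253 (25.3%);  cumulative: 0.4217, 0.747, 1


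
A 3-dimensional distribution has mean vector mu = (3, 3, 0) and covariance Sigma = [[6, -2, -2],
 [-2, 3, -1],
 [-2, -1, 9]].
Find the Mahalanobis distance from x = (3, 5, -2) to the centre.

Step 1 — centre the observation: (x - mu) = (0, 2, -2).

Step 2 — invert Sigma (cofactor / det for 3×3, or solve directly):
  Sigma^{-1} = [[0.26, 0.2, 0.08],
 [0.2, 0.5, 0.1],
 [0.08, 0.1, 0.14]].

Step 3 — form the quadratic (x - mu)^T · Sigma^{-1} · (x - mu):
  Sigma^{-1} · (x - mu) = (0.24, 0.8, -0.08).
  (x - mu)^T · [Sigma^{-1} · (x - mu)] = (0)·(0.24) + (2)·(0.8) + (-2)·(-0.08) = 1.76.

Step 4 — take square root: d = √(1.76) ≈ 1.3266.

d(x, mu) = √(1.76) ≈ 1.3266


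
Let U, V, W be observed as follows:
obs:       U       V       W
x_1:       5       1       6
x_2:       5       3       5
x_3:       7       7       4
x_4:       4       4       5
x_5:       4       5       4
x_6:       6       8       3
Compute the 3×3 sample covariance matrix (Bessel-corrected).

Step 1 — column means:
  mean(U) = (5 + 5 + 7 + 4 + 4 + 6) / 6 = 31/6 = 5.1667
  mean(V) = (1 + 3 + 7 + 4 + 5 + 8) / 6 = 28/6 = 4.6667
  mean(W) = (6 + 5 + 4 + 5 + 4 + 3) / 6 = 27/6 = 4.5

Step 2 — sample covariance S[i,j] = (1/(n-1)) · Σ_k (x_{k,i} - mean_i) · (x_{k,j} - mean_j), with n-1 = 5.
  S[U,U] = ((-0.1667)·(-0.1667) + (-0.1667)·(-0.1667) + (1.8333)·(1.8333) + (-1.1667)·(-1.1667) + (-1.1667)·(-1.1667) + (0.8333)·(0.8333)) / 5 = 6.8333/5 = 1.3667
  S[U,V] = ((-0.1667)·(-3.6667) + (-0.1667)·(-1.6667) + (1.8333)·(2.3333) + (-1.1667)·(-0.6667) + (-1.1667)·(0.3333) + (0.8333)·(3.3333)) / 5 = 8.3333/5 = 1.6667
  S[U,W] = ((-0.1667)·(1.5) + (-0.1667)·(0.5) + (1.8333)·(-0.5) + (-1.1667)·(0.5) + (-1.1667)·(-0.5) + (0.8333)·(-1.5)) / 5 = -2.5/5 = -0.5
  S[V,V] = ((-3.6667)·(-3.6667) + (-1.6667)·(-1.6667) + (2.3333)·(2.3333) + (-0.6667)·(-0.6667) + (0.3333)·(0.3333) + (3.3333)·(3.3333)) / 5 = 33.3333/5 = 6.6667
  S[V,W] = ((-3.6667)·(1.5) + (-1.6667)·(0.5) + (2.3333)·(-0.5) + (-0.6667)·(0.5) + (0.3333)·(-0.5) + (3.3333)·(-1.5)) / 5 = -13/5 = -2.6
  S[W,W] = ((1.5)·(1.5) + (0.5)·(0.5) + (-0.5)·(-0.5) + (0.5)·(0.5) + (-0.5)·(-0.5) + (-1.5)·(-1.5)) / 5 = 5.5/5 = 1.1

S is symmetric (S[j,i] = S[i,j]). Assembling:

S = [[1.3667, 1.6667, -0.5],
 [1.6667, 6.6667, -2.6],
 [-0.5, -2.6, 1.1]]
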